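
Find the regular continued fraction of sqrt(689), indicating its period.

[26; (4, 52)]

Write x_i = (sqrt(689) + m_i)/d_i with (m_0, d_0) = (0, 1). a_0 = floor(sqrt(689)) = 26, since 26^2 = 676 <= 689 < 729 = 27^2.
Iterate m_{i+1} = d_i*a_i - m_i, d_{i+1} = (689 - m_{i+1}^2)/d_i, a_{i+1} = floor((a_0 + m_{i+1})/d_{i+1}):
  m_1 = 1*26 - 0 = 26, d_1 = (689 - 26^2)/1 = 13/1 = 13, a_1 = floor((26 + 26)/13) = 4.
  m_2 = 13*4 - 26 = 26, d_2 = (689 - 26^2)/13 = 13/13 = 1, a_2 = floor((26 + 26)/1) = 52.
  m_3 = 1*52 - 26 = 26, d_3 = (689 - 26^2)/1 = 13/1 = 13: (m_3, d_3) = (m_1, d_1) = (26, 13), so from here the quotients repeat a_1, a_2; the period length is 2.
Hence the expansion of sqrt(689) is a_0 = 26 followed by the repeating block 4, 52 (period 2).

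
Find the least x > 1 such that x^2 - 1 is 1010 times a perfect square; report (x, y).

(x, y) = (3395619, 106846)

First expand sqrt(1010) as a continued fraction. With x_i = (sqrt(1010) + m_i)/d_i and (m_0, d_0) = (0, 1): a_0 = floor(sqrt(1010)) = 31, since 31^2 = 961 <= 1010 < 1024 = 32^2.
Iterate m_{i+1} = d_i*a_i - m_i, d_{i+1} = (1010 - m_{i+1}^2)/d_i, a_{i+1} = floor((a_0 + m_{i+1})/d_{i+1}):
  m_1 = 1*31 - 0 = 31, d_1 = (1010 - 31^2)/1 = 49/1 = 49, a_1 = floor((31 + 31)/49) = 1.
  m_2 = 49*1 - 31 = 18, d_2 = (1010 - 18^2)/49 = 686/49 = 14, a_2 = floor((31 + 18)/14) = 3.
  m_3 = 14*3 - 18 = 24, d_3 = (1010 - 24^2)/14 = 434/14 = 31, a_3 = floor((31 + 24)/31) = 1.
  m_4 = 31*1 - 24 = 7, d_4 = (1010 - 7^2)/31 = 961/31 = 31, a_4 = floor((31 + 7)/31) = 1.
  m_5 = 31*1 - 7 = 24, d_5 = (1010 - 24^2)/31 = 434/31 = 14, a_5 = floor((31 + 24)/14) = 3.
  m_6 = 14*3 - 24 = 18, d_6 = (1010 - 18^2)/14 = 686/14 = 49, a_6 = floor((31 + 18)/49) = 1.
  m_7 = 49*1 - 18 = 31, d_7 = (1010 - 31^2)/49 = 49/49 = 1, a_7 = floor((31 + 31)/1) = 62.
  m_8 = 1*62 - 31 = 31, d_8 = (1010 - 31^2)/1 = 49/1 = 49: (m_8, d_8) = (m_1, d_1) = (31, 49), so from here the quotients repeat a_1, ..., a_7; the period length is 7.
So sqrt(1010) = [31; (1, 3, 1, 1, 3, 1, 62)] with period length k = 7.
k is odd, so (p_{k-1}, q_{k-1}) only solves x^2 - 1010y^2 = -1 and the fundamental solution of x^2 - 1010y^2 = 1 is (p_{2k-1}, q_{2k-1}) = (p_13, q_13); compute convergents through index 13, running through the period twice.
Convergents (p_i = a_i*p_{i-1} + p_{i-2}, q_i = a_i*q_{i-1} + q_{i-2} with p_{-2}=0, p_{-1}=1, q_{-2}=1, q_{-1}=0):
  i=0: a_0=31, p_0 = 31*1 + 0 = 31, q_0 = 31*0 + 1 = 1.
  i=1: a_1=1, p_1 = 1*31 + 1 = 32, q_1 = 1*1 + 0 = 1.
  i=2: a_2=3, p_2 = 3*32 + 31 = 127, q_2 = 3*1 + 1 = 4.
  i=3: a_3=1, p_3 = 1*127 + 32 = 159, q_3 = 1*4 + 1 = 5.
  i=4: a_4=1, p_4 = 1*159 + 127 = 286, q_4 = 1*5 + 4 = 9.
  i=5: a_5=3, p_5 = 3*286 + 159 = 1017, q_5 = 3*9 + 5 = 32.
  i=6: a_6=1, p_6 = 1*1017 + 286 = 1303, q_6 = 1*32 + 9 = 41.
  i=7: a_7=62, p_7 = 62*1303 + 1017 = 81803, q_7 = 62*41 + 32 = 2574.
  i=8: a_8=1, p_8 = 1*81803 + 1303 = 83106, q_8 = 1*2574 + 41 = 2615.
  i=9: a_9=3, p_9 = 3*83106 + 81803 = 331121, q_9 = 3*2615 + 2574 = 10419.
  i=10: a_10=1, p_10 = 1*331121 + 83106 = 414227, q_10 = 1*10419 + 2615 = 13034.
  i=11: a_11=1, p_11 = 1*414227 + 331121 = 745348, q_11 = 1*13034 + 10419 = 23453.
  i=12: a_12=3, p_12 = 3*745348 + 414227 = 2650271, q_12 = 3*23453 + 13034 = 83393.
  i=13: a_13=1, p_13 = 1*2650271 + 745348 = 3395619, q_13 = 1*83393 + 23453 = 106846.
Indeed p_6^2 - 1010*q_6^2 = 1697809 - 1697810 = -1, not +1.
Check: 3395619^2 - 1010*106846^2 = 11530228393161 - 11530228393160 = 1, so (x, y) = (3395619, 106846) solves the equation, and by the theorem it is the least positive solution.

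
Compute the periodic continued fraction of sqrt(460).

[21; (2, 4, 3, 1, 2, 10, 2, 1, 3, 4, 2, 42)]

Write x_i = (sqrt(460) + m_i)/d_i with (m_0, d_0) = (0, 1). a_0 = floor(sqrt(460)) = 21, since 21^2 = 441 <= 460 < 484 = 22^2.
Iterate m_{i+1} = d_i*a_i - m_i, d_{i+1} = (460 - m_{i+1}^2)/d_i, a_{i+1} = floor((a_0 + m_{i+1})/d_{i+1}):
  m_1 = 1*21 - 0 = 21, d_1 = (460 - 21^2)/1 = 19/1 = 19, a_1 = floor((21 + 21)/19) = 2.
  m_2 = 19*2 - 21 = 17, d_2 = (460 - 17^2)/19 = 171/19 = 9, a_2 = floor((21 + 17)/9) = 4.
  m_3 = 9*4 - 17 = 19, d_3 = (460 - 19^2)/9 = 99/9 = 11, a_3 = floor((21 + 19)/11) = 3.
  m_4 = 11*3 - 19 = 14, d_4 = (460 - 14^2)/11 = 264/11 = 24, a_4 = floor((21 + 14)/24) = 1.
  m_5 = 24*1 - 14 = 10, d_5 = (460 - 10^2)/24 = 360/24 = 15, a_5 = floor((21 + 10)/15) = 2.
  m_6 = 15*2 - 10 = 20, d_6 = (460 - 20^2)/15 = 60/15 = 4, a_6 = floor((21 + 20)/4) = 10.
  m_7 = 4*10 - 20 = 20, d_7 = (460 - 20^2)/4 = 60/4 = 15, a_7 = floor((21 + 20)/15) = 2.
  m_8 = 15*2 - 20 = 10, d_8 = (460 - 10^2)/15 = 360/15 = 24, a_8 = floor((21 + 10)/24) = 1.
  m_9 = 24*1 - 10 = 14, d_9 = (460 - 14^2)/24 = 264/24 = 11, a_9 = floor((21 + 14)/11) = 3.
  m_10 = 11*3 - 14 = 19, d_10 = (460 - 19^2)/11 = 99/11 = 9, a_10 = floor((21 + 19)/9) = 4.
  m_11 = 9*4 - 19 = 17, d_11 = (460 - 17^2)/9 = 171/9 = 19, a_11 = floor((21 + 17)/19) = 2.
  m_12 = 19*2 - 17 = 21, d_12 = (460 - 21^2)/19 = 19/19 = 1, a_12 = floor((21 + 21)/1) = 42.
  m_13 = 1*42 - 21 = 21, d_13 = (460 - 21^2)/1 = 19/1 = 19: (m_13, d_13) = (m_1, d_1) = (21, 19), so from here the quotients repeat a_1, ..., a_12; the period length is 12.
Hence the expansion of sqrt(460) is a_0 = 21 followed by the repeating block 2, 4, 3, 1, 2, 10, 2, 1, 3, 4, 2, 42 (period 12).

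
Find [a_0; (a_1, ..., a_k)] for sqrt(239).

Write x_i = (sqrt(239) + m_i)/d_i with (m_0, d_0) = (0, 1). a_0 = floor(sqrt(239)) = 15, since 15^2 = 225 <= 239 < 256 = 16^2.
Iterate m_{i+1} = d_i*a_i - m_i, d_{i+1} = (239 - m_{i+1}^2)/d_i, a_{i+1} = floor((a_0 + m_{i+1})/d_{i+1}):
  m_1 = 1*15 - 0 = 15, d_1 = (239 - 15^2)/1 = 14/1 = 14, a_1 = floor((15 + 15)/14) = 2.
  m_2 = 14*2 - 15 = 13, d_2 = (239 - 13^2)/14 = 70/14 = 5, a_2 = floor((15 + 13)/5) = 5.
  m_3 = 5*5 - 13 = 12, d_3 = (239 - 12^2)/5 = 95/5 = 19, a_3 = floor((15 + 12)/19) = 1.
  m_4 = 19*1 - 12 = 7, d_4 = (239 - 7^2)/19 = 190/19 = 10, a_4 = floor((15 + 7)/10) = 2.
  m_5 = 10*2 - 7 = 13, d_5 = (239 - 13^2)/10 = 70/10 = 7, a_5 = floor((15 + 13)/7) = 4.
  m_6 = 7*4 - 13 = 15, d_6 = (239 - 15^2)/7 = 14/7 = 2, a_6 = floor((15 + 15)/2) = 15.
  m_7 = 2*15 - 15 = 15, d_7 = (239 - 15^2)/2 = 14/2 = 7, a_7 = floor((15 + 15)/7) = 4.
  m_8 = 7*4 - 15 = 13, d_8 = (239 - 13^2)/7 = 70/7 = 10, a_8 = floor((15 + 13)/10) = 2.
  m_9 = 10*2 - 13 = 7, d_9 = (239 - 7^2)/10 = 190/10 = 19, a_9 = floor((15 + 7)/19) = 1.
  m_10 = 19*1 - 7 = 12, d_10 = (239 - 12^2)/19 = 95/19 = 5, a_10 = floor((15 + 12)/5) = 5.
  m_11 = 5*5 - 12 = 13, d_11 = (239 - 13^2)/5 = 70/5 = 14, a_11 = floor((15 + 13)/14) = 2.
  m_12 = 14*2 - 13 = 15, d_12 = (239 - 15^2)/14 = 14/14 = 1, a_12 = floor((15 + 15)/1) = 30.
  m_13 = 1*30 - 15 = 15, d_13 = (239 - 15^2)/1 = 14/1 = 14: (m_13, d_13) = (m_1, d_1) = (15, 14), so from here the quotients repeat a_1, ..., a_12; the period length is 12.
Hence the expansion of sqrt(239) is a_0 = 15 followed by the repeating block 2, 5, 1, 2, 4, 15, 4, 2, 1, 5, 2, 30 (period 12).

[15; (2, 5, 1, 2, 4, 15, 4, 2, 1, 5, 2, 30)]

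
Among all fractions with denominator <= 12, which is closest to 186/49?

Expand x = 186/49 as a continued fraction with the Euclidean algorithm:
  186 = 3*49 + 39, so a_0 = 3.
  49 = 1*39 + 10, so a_1 = 1.
  39 = 3*10 + 9, so a_2 = 3.
  10 = 1*9 + 1, so a_3 = 1.
  9 = 9*1 + 0, so a_4 = 9.
so x = [3; 1, 3, 1, 9].
Convergents (p_i = a_i*p_{i-1} + p_{i-2}, q_i = a_i*q_{i-1} + q_{i-2} with p_{-2}=0, p_{-1}=1, q_{-2}=1, q_{-1}=0), until the denominator exceeds 12:
  i=0: a_0=3, p_0 = 3*1 + 0 = 3, q_0 = 3*0 + 1 = 1.
  i=1: a_1=1, p_1 = 1*3 + 1 = 4, q_1 = 1*1 + 0 = 1.
  i=2: a_2=3, p_2 = 3*4 + 3 = 15, q_2 = 3*1 + 1 = 4.
  i=3: a_3=1, p_3 = 1*15 + 4 = 19, q_3 = 1*4 + 1 = 5.
  i=4: a_4=9, p_4 = 9*19 + 15 = 186, q_4 = 9*5 + 4 = 49.
q_4 = 49 > 12, so the last convergent with denominator <= 12 is p_3/q_3 = 19/5.
The closest fraction with denominator <= 12 is either p_3/q_3 or the intermediate fraction (k*p_3 + p_2)/(k*q_3 + q_2) with the largest k >= 1 whose denominator stays <= 12; these approach x as k grows, and every other convergent or intermediate fraction in range is farther away.
Largest k: floor((12 - q_2)/q_3) = floor((12 - 4)/5) = 1.
That gives (1*19 + 15)/(1*5 + 4) = 34/9.
Compare the errors: |x - 19/5| = |186*5 - 19*49|/(49*5) = 1/245, and |x - 34/9| = |186*9 - 34*49|/(49*9) = 8/441.
Cross-multiplying, 1*441 = 441 < 1960 = 8*245, so 1/245 is smaller: the convergent 19/5 is closer to x than 34/9.

19/5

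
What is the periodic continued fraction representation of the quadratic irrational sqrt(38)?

[6; (6, 12)]

Write x_i = (sqrt(38) + m_i)/d_i with (m_0, d_0) = (0, 1). a_0 = floor(sqrt(38)) = 6, since 6^2 = 36 <= 38 < 49 = 7^2.
Iterate m_{i+1} = d_i*a_i - m_i, d_{i+1} = (38 - m_{i+1}^2)/d_i, a_{i+1} = floor((a_0 + m_{i+1})/d_{i+1}):
  m_1 = 1*6 - 0 = 6, d_1 = (38 - 6^2)/1 = 2/1 = 2, a_1 = floor((6 + 6)/2) = 6.
  m_2 = 2*6 - 6 = 6, d_2 = (38 - 6^2)/2 = 2/2 = 1, a_2 = floor((6 + 6)/1) = 12.
  m_3 = 1*12 - 6 = 6, d_3 = (38 - 6^2)/1 = 2/1 = 2: (m_3, d_3) = (m_1, d_1) = (6, 2), so from here the quotients repeat a_1, a_2; the period length is 2.
Hence the expansion of sqrt(38) is a_0 = 6 followed by the repeating block 6, 12 (period 2).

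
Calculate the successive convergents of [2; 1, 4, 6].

2/1, 3/1, 14/5, 87/31

Using the convergent recurrence p_i = a_i*p_{i-1} + p_{i-2}, q_i = a_i*q_{i-1} + q_{i-2} with p_{-2}=0, p_{-1}=1, q_{-2}=1, q_{-1}=0:
  i=0: a_0=2, p_0 = 2*1 + 0 = 2, q_0 = 2*0 + 1 = 1.
  i=1: a_1=1, p_1 = 1*2 + 1 = 3, q_1 = 1*1 + 0 = 1.
  i=2: a_2=4, p_2 = 4*3 + 2 = 14, q_2 = 4*1 + 1 = 5.
  i=3: a_3=6, p_3 = 6*14 + 3 = 87, q_3 = 6*5 + 1 = 31.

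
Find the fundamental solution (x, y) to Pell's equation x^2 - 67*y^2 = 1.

(x, y) = (48842, 5967)

First expand sqrt(67) as a continued fraction. With x_i = (sqrt(67) + m_i)/d_i and (m_0, d_0) = (0, 1): a_0 = floor(sqrt(67)) = 8, since 8^2 = 64 <= 67 < 81 = 9^2.
Iterate m_{i+1} = d_i*a_i - m_i, d_{i+1} = (67 - m_{i+1}^2)/d_i, a_{i+1} = floor((a_0 + m_{i+1})/d_{i+1}):
  m_1 = 1*8 - 0 = 8, d_1 = (67 - 8^2)/1 = 3/1 = 3, a_1 = floor((8 + 8)/3) = 5.
  m_2 = 3*5 - 8 = 7, d_2 = (67 - 7^2)/3 = 18/3 = 6, a_2 = floor((8 + 7)/6) = 2.
  m_3 = 6*2 - 7 = 5, d_3 = (67 - 5^2)/6 = 42/6 = 7, a_3 = floor((8 + 5)/7) = 1.
  m_4 = 7*1 - 5 = 2, d_4 = (67 - 2^2)/7 = 63/7 = 9, a_4 = floor((8 + 2)/9) = 1.
  m_5 = 9*1 - 2 = 7, d_5 = (67 - 7^2)/9 = 18/9 = 2, a_5 = floor((8 + 7)/2) = 7.
  m_6 = 2*7 - 7 = 7, d_6 = (67 - 7^2)/2 = 18/2 = 9, a_6 = floor((8 + 7)/9) = 1.
  m_7 = 9*1 - 7 = 2, d_7 = (67 - 2^2)/9 = 63/9 = 7, a_7 = floor((8 + 2)/7) = 1.
  m_8 = 7*1 - 2 = 5, d_8 = (67 - 5^2)/7 = 42/7 = 6, a_8 = floor((8 + 5)/6) = 2.
  m_9 = 6*2 - 5 = 7, d_9 = (67 - 7^2)/6 = 18/6 = 3, a_9 = floor((8 + 7)/3) = 5.
  m_10 = 3*5 - 7 = 8, d_10 = (67 - 8^2)/3 = 3/3 = 1, a_10 = floor((8 + 8)/1) = 16.
  m_11 = 1*16 - 8 = 8, d_11 = (67 - 8^2)/1 = 3/1 = 3: (m_11, d_11) = (m_1, d_1) = (8, 3), so from here the quotients repeat a_1, ..., a_10; the period length is 10.
So sqrt(67) = [8; (5, 2, 1, 1, 7, 1, 1, 2, 5, 16)] with period length k = 10.
k is even, so the fundamental solution of x^2 - 67y^2 = 1 is (p_{k-1}, q_{k-1}) = (p_9, q_9); compute convergents through index 9.
Convergents (p_i = a_i*p_{i-1} + p_{i-2}, q_i = a_i*q_{i-1} + q_{i-2} with p_{-2}=0, p_{-1}=1, q_{-2}=1, q_{-1}=0):
  i=0: a_0=8, p_0 = 8*1 + 0 = 8, q_0 = 8*0 + 1 = 1.
  i=1: a_1=5, p_1 = 5*8 + 1 = 41, q_1 = 5*1 + 0 = 5.
  i=2: a_2=2, p_2 = 2*41 + 8 = 90, q_2 = 2*5 + 1 = 11.
  i=3: a_3=1, p_3 = 1*90 + 41 = 131, q_3 = 1*11 + 5 = 16.
  i=4: a_4=1, p_4 = 1*131 + 90 = 221, q_4 = 1*16 + 11 = 27.
  i=5: a_5=7, p_5 = 7*221 + 131 = 1678, q_5 = 7*27 + 16 = 205.
  i=6: a_6=1, p_6 = 1*1678 + 221 = 1899, q_6 = 1*205 + 27 = 232.
  i=7: a_7=1, p_7 = 1*1899 + 1678 = 3577, q_7 = 1*232 + 205 = 437.
  i=8: a_8=2, p_8 = 2*3577 + 1899 = 9053, q_8 = 2*437 + 232 = 1106.
  i=9: a_9=5, p_9 = 5*9053 + 3577 = 48842, q_9 = 5*1106 + 437 = 5967.
Check: 48842^2 - 67*5967^2 = 2385540964 - 2385540963 = 1, so (x, y) = (48842, 5967) solves the equation, and by the theorem it is the least positive solution.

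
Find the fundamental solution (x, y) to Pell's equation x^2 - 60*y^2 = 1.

First expand sqrt(60) as a continued fraction. With x_i = (sqrt(60) + m_i)/d_i and (m_0, d_0) = (0, 1): a_0 = floor(sqrt(60)) = 7, since 7^2 = 49 <= 60 < 64 = 8^2.
Iterate m_{i+1} = d_i*a_i - m_i, d_{i+1} = (60 - m_{i+1}^2)/d_i, a_{i+1} = floor((a_0 + m_{i+1})/d_{i+1}):
  m_1 = 1*7 - 0 = 7, d_1 = (60 - 7^2)/1 = 11/1 = 11, a_1 = floor((7 + 7)/11) = 1.
  m_2 = 11*1 - 7 = 4, d_2 = (60 - 4^2)/11 = 44/11 = 4, a_2 = floor((7 + 4)/4) = 2.
  m_3 = 4*2 - 4 = 4, d_3 = (60 - 4^2)/4 = 44/4 = 11, a_3 = floor((7 + 4)/11) = 1.
  m_4 = 11*1 - 4 = 7, d_4 = (60 - 7^2)/11 = 11/11 = 1, a_4 = floor((7 + 7)/1) = 14.
  m_5 = 1*14 - 7 = 7, d_5 = (60 - 7^2)/1 = 11/1 = 11: (m_5, d_5) = (m_1, d_1) = (7, 11), so from here the quotients repeat a_1, ..., a_4; the period length is 4.
So sqrt(60) = [7; (1, 2, 1, 14)] with period length k = 4.
k is even, so the fundamental solution of x^2 - 60y^2 = 1 is (p_{k-1}, q_{k-1}) = (p_3, q_3); compute convergents through index 3.
Convergents (p_i = a_i*p_{i-1} + p_{i-2}, q_i = a_i*q_{i-1} + q_{i-2} with p_{-2}=0, p_{-1}=1, q_{-2}=1, q_{-1}=0):
  i=0: a_0=7, p_0 = 7*1 + 0 = 7, q_0 = 7*0 + 1 = 1.
  i=1: a_1=1, p_1 = 1*7 + 1 = 8, q_1 = 1*1 + 0 = 1.
  i=2: a_2=2, p_2 = 2*8 + 7 = 23, q_2 = 2*1 + 1 = 3.
  i=3: a_3=1, p_3 = 1*23 + 8 = 31, q_3 = 1*3 + 1 = 4.
Check: 31^2 - 60*4^2 = 961 - 960 = 1, so (x, y) = (31, 4) solves the equation, and by the theorem it is the least positive solution.

(x, y) = (31, 4)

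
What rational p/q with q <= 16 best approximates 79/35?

9/4

Expand x = 79/35 as a continued fraction with the Euclidean algorithm:
  79 = 2*35 + 9, so a_0 = 2.
  35 = 3*9 + 8, so a_1 = 3.
  9 = 1*8 + 1, so a_2 = 1.
  8 = 8*1 + 0, so a_3 = 8.
so x = [2; 3, 1, 8].
Convergents (p_i = a_i*p_{i-1} + p_{i-2}, q_i = a_i*q_{i-1} + q_{i-2} with p_{-2}=0, p_{-1}=1, q_{-2}=1, q_{-1}=0), until the denominator exceeds 16:
  i=0: a_0=2, p_0 = 2*1 + 0 = 2, q_0 = 2*0 + 1 = 1.
  i=1: a_1=3, p_1 = 3*2 + 1 = 7, q_1 = 3*1 + 0 = 3.
  i=2: a_2=1, p_2 = 1*7 + 2 = 9, q_2 = 1*3 + 1 = 4.
  i=3: a_3=8, p_3 = 8*9 + 7 = 79, q_3 = 8*4 + 3 = 35.
q_3 = 35 > 16, so the last convergent with denominator <= 16 is p_2/q_2 = 9/4.
The closest fraction with denominator <= 16 is either p_2/q_2 or the intermediate fraction (k*p_2 + p_1)/(k*q_2 + q_1) with the largest k >= 1 whose denominator stays <= 16; these approach x as k grows, and every other convergent or intermediate fraction in range is farther away.
Largest k: floor((16 - q_1)/q_2) = floor((16 - 3)/4) = 3.
That gives (3*9 + 7)/(3*4 + 3) = 34/15.
Compare the errors: |x - 9/4| = |79*4 - 9*35|/(35*4) = 1/140, and |x - 34/15| = |79*15 - 34*35|/(35*15) = 5/525.
Cross-multiplying, 1*525 = 525 < 700 = 5*140, so 1/140 is smaller: the convergent 9/4 is closer to x than 34/15.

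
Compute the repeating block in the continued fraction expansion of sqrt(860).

[29; (3, 14, 3, 58)]

Write x_i = (sqrt(860) + m_i)/d_i with (m_0, d_0) = (0, 1). a_0 = floor(sqrt(860)) = 29, since 29^2 = 841 <= 860 < 900 = 30^2.
Iterate m_{i+1} = d_i*a_i - m_i, d_{i+1} = (860 - m_{i+1}^2)/d_i, a_{i+1} = floor((a_0 + m_{i+1})/d_{i+1}):
  m_1 = 1*29 - 0 = 29, d_1 = (860 - 29^2)/1 = 19/1 = 19, a_1 = floor((29 + 29)/19) = 3.
  m_2 = 19*3 - 29 = 28, d_2 = (860 - 28^2)/19 = 76/19 = 4, a_2 = floor((29 + 28)/4) = 14.
  m_3 = 4*14 - 28 = 28, d_3 = (860 - 28^2)/4 = 76/4 = 19, a_3 = floor((29 + 28)/19) = 3.
  m_4 = 19*3 - 28 = 29, d_4 = (860 - 29^2)/19 = 19/19 = 1, a_4 = floor((29 + 29)/1) = 58.
  m_5 = 1*58 - 29 = 29, d_5 = (860 - 29^2)/1 = 19/1 = 19: (m_5, d_5) = (m_1, d_1) = (29, 19), so from here the quotients repeat a_1, ..., a_4; the period length is 4.
Hence the expansion of sqrt(860) is a_0 = 29 followed by the repeating block 3, 14, 3, 58 (period 4).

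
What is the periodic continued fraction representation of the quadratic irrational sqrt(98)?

Write x_i = (sqrt(98) + m_i)/d_i with (m_0, d_0) = (0, 1). a_0 = floor(sqrt(98)) = 9, since 9^2 = 81 <= 98 < 100 = 10^2.
Iterate m_{i+1} = d_i*a_i - m_i, d_{i+1} = (98 - m_{i+1}^2)/d_i, a_{i+1} = floor((a_0 + m_{i+1})/d_{i+1}):
  m_1 = 1*9 - 0 = 9, d_1 = (98 - 9^2)/1 = 17/1 = 17, a_1 = floor((9 + 9)/17) = 1.
  m_2 = 17*1 - 9 = 8, d_2 = (98 - 8^2)/17 = 34/17 = 2, a_2 = floor((9 + 8)/2) = 8.
  m_3 = 2*8 - 8 = 8, d_3 = (98 - 8^2)/2 = 34/2 = 17, a_3 = floor((9 + 8)/17) = 1.
  m_4 = 17*1 - 8 = 9, d_4 = (98 - 9^2)/17 = 17/17 = 1, a_4 = floor((9 + 9)/1) = 18.
  m_5 = 1*18 - 9 = 9, d_5 = (98 - 9^2)/1 = 17/1 = 17: (m_5, d_5) = (m_1, d_1) = (9, 17), so from here the quotients repeat a_1, ..., a_4; the period length is 4.
Hence the expansion of sqrt(98) is a_0 = 9 followed by the repeating block 1, 8, 1, 18 (period 4).

[9; (1, 8, 1, 18)]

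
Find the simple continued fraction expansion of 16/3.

[5; 3]

Run the Euclidean algorithm on 16 and 3; the successive quotients are the partial quotients a_0, a_1, ... (each step inverts the fractional part left over by the previous one):
  16 = 5*3 + 1, so a_0 = 5.
  3 = 3*1 + 0, so a_1 = 3.
The remainder reaches 0 after 2 divisions, so the expansion has 2 partial quotients, read off in order.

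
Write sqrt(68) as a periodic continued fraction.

[8; (4, 16)]

Write x_i = (sqrt(68) + m_i)/d_i with (m_0, d_0) = (0, 1). a_0 = floor(sqrt(68)) = 8, since 8^2 = 64 <= 68 < 81 = 9^2.
Iterate m_{i+1} = d_i*a_i - m_i, d_{i+1} = (68 - m_{i+1}^2)/d_i, a_{i+1} = floor((a_0 + m_{i+1})/d_{i+1}):
  m_1 = 1*8 - 0 = 8, d_1 = (68 - 8^2)/1 = 4/1 = 4, a_1 = floor((8 + 8)/4) = 4.
  m_2 = 4*4 - 8 = 8, d_2 = (68 - 8^2)/4 = 4/4 = 1, a_2 = floor((8 + 8)/1) = 16.
  m_3 = 1*16 - 8 = 8, d_3 = (68 - 8^2)/1 = 4/1 = 4: (m_3, d_3) = (m_1, d_1) = (8, 4), so from here the quotients repeat a_1, a_2; the period length is 2.
Hence the expansion of sqrt(68) is a_0 = 8 followed by the repeating block 4, 16 (period 2).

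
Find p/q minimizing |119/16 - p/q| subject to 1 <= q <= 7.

52/7

Expand x = 119/16 as a continued fraction with the Euclidean algorithm:
  119 = 7*16 + 7, so a_0 = 7.
  16 = 2*7 + 2, so a_1 = 2.
  7 = 3*2 + 1, so a_2 = 3.
  2 = 2*1 + 0, so a_3 = 2.
so x = [7; 2, 3, 2].
Convergents (p_i = a_i*p_{i-1} + p_{i-2}, q_i = a_i*q_{i-1} + q_{i-2} with p_{-2}=0, p_{-1}=1, q_{-2}=1, q_{-1}=0), until the denominator exceeds 7:
  i=0: a_0=7, p_0 = 7*1 + 0 = 7, q_0 = 7*0 + 1 = 1.
  i=1: a_1=2, p_1 = 2*7 + 1 = 15, q_1 = 2*1 + 0 = 2.
  i=2: a_2=3, p_2 = 3*15 + 7 = 52, q_2 = 3*2 + 1 = 7.
  i=3: a_3=2, p_3 = 2*52 + 15 = 119, q_3 = 2*7 + 2 = 16.
q_3 = 16 > 7, so the last convergent with denominator <= 7 is p_2/q_2 = 52/7.
The closest fraction with denominator <= 7 is either p_2/q_2 or the intermediate fraction (k*p_2 + p_1)/(k*q_2 + q_1) with the largest k >= 1 whose denominator stays <= 7; these approach x as k grows, and every other convergent or intermediate fraction in range is farther away.
Largest k: floor((7 - q_1)/q_2) = floor((7 - 2)/7) = 0.
Since k = 0, no intermediate fraction beyond p_2/q_2 has denominator <= 7, so the convergent 52/7 is the closest (its error is |119*7 - 52*16|/(16*7) = 1/112).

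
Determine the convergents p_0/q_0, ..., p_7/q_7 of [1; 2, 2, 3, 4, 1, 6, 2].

1/1, 3/2, 7/5, 24/17, 103/73, 127/90, 865/613, 1857/1316

Using the convergent recurrence p_i = a_i*p_{i-1} + p_{i-2}, q_i = a_i*q_{i-1} + q_{i-2} with p_{-2}=0, p_{-1}=1, q_{-2}=1, q_{-1}=0:
  i=0: a_0=1, p_0 = 1*1 + 0 = 1, q_0 = 1*0 + 1 = 1.
  i=1: a_1=2, p_1 = 2*1 + 1 = 3, q_1 = 2*1 + 0 = 2.
  i=2: a_2=2, p_2 = 2*3 + 1 = 7, q_2 = 2*2 + 1 = 5.
  i=3: a_3=3, p_3 = 3*7 + 3 = 24, q_3 = 3*5 + 2 = 17.
  i=4: a_4=4, p_4 = 4*24 + 7 = 103, q_4 = 4*17 + 5 = 73.
  i=5: a_5=1, p_5 = 1*103 + 24 = 127, q_5 = 1*73 + 17 = 90.
  i=6: a_6=6, p_6 = 6*127 + 103 = 865, q_6 = 6*90 + 73 = 613.
  i=7: a_7=2, p_7 = 2*865 + 127 = 1857, q_7 = 2*613 + 90 = 1316.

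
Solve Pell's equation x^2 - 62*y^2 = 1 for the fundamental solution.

First expand sqrt(62) as a continued fraction. With x_i = (sqrt(62) + m_i)/d_i and (m_0, d_0) = (0, 1): a_0 = floor(sqrt(62)) = 7, since 7^2 = 49 <= 62 < 64 = 8^2.
Iterate m_{i+1} = d_i*a_i - m_i, d_{i+1} = (62 - m_{i+1}^2)/d_i, a_{i+1} = floor((a_0 + m_{i+1})/d_{i+1}):
  m_1 = 1*7 - 0 = 7, d_1 = (62 - 7^2)/1 = 13/1 = 13, a_1 = floor((7 + 7)/13) = 1.
  m_2 = 13*1 - 7 = 6, d_2 = (62 - 6^2)/13 = 26/13 = 2, a_2 = floor((7 + 6)/2) = 6.
  m_3 = 2*6 - 6 = 6, d_3 = (62 - 6^2)/2 = 26/2 = 13, a_3 = floor((7 + 6)/13) = 1.
  m_4 = 13*1 - 6 = 7, d_4 = (62 - 7^2)/13 = 13/13 = 1, a_4 = floor((7 + 7)/1) = 14.
  m_5 = 1*14 - 7 = 7, d_5 = (62 - 7^2)/1 = 13/1 = 13: (m_5, d_5) = (m_1, d_1) = (7, 13), so from here the quotients repeat a_1, ..., a_4; the period length is 4.
So sqrt(62) = [7; (1, 6, 1, 14)] with period length k = 4.
k is even, so the fundamental solution of x^2 - 62y^2 = 1 is (p_{k-1}, q_{k-1}) = (p_3, q_3); compute convergents through index 3.
Convergents (p_i = a_i*p_{i-1} + p_{i-2}, q_i = a_i*q_{i-1} + q_{i-2} with p_{-2}=0, p_{-1}=1, q_{-2}=1, q_{-1}=0):
  i=0: a_0=7, p_0 = 7*1 + 0 = 7, q_0 = 7*0 + 1 = 1.
  i=1: a_1=1, p_1 = 1*7 + 1 = 8, q_1 = 1*1 + 0 = 1.
  i=2: a_2=6, p_2 = 6*8 + 7 = 55, q_2 = 6*1 + 1 = 7.
  i=3: a_3=1, p_3 = 1*55 + 8 = 63, q_3 = 1*7 + 1 = 8.
Check: 63^2 - 62*8^2 = 3969 - 3968 = 1, so (x, y) = (63, 8) solves the equation, and by the theorem it is the least positive solution.

(x, y) = (63, 8)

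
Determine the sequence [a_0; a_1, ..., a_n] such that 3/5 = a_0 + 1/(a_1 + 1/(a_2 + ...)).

[0; 1, 1, 2]

Run the Euclidean algorithm on 3 and 5; the successive quotients are the partial quotients a_0, a_1, ... (each step inverts the fractional part left over by the previous one):
  3 = 0*5 + 3, so a_0 = 0.
  5 = 1*3 + 2, so a_1 = 1.
  3 = 1*2 + 1, so a_2 = 1.
  2 = 2*1 + 0, so a_3 = 2.
The remainder reaches 0 after 4 divisions, so the expansion has 4 partial quotients, read off in order.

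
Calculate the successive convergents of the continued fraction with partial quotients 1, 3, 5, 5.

1/1, 4/3, 21/16, 109/83

Using the convergent recurrence p_i = a_i*p_{i-1} + p_{i-2}, q_i = a_i*q_{i-1} + q_{i-2} with p_{-2}=0, p_{-1}=1, q_{-2}=1, q_{-1}=0:
  i=0: a_0=1, p_0 = 1*1 + 0 = 1, q_0 = 1*0 + 1 = 1.
  i=1: a_1=3, p_1 = 3*1 + 1 = 4, q_1 = 3*1 + 0 = 3.
  i=2: a_2=5, p_2 = 5*4 + 1 = 21, q_2 = 5*3 + 1 = 16.
  i=3: a_3=5, p_3 = 5*21 + 4 = 109, q_3 = 5*16 + 3 = 83.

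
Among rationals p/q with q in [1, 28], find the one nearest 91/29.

69/22

Expand x = 91/29 as a continued fraction with the Euclidean algorithm:
  91 = 3*29 + 4, so a_0 = 3.
  29 = 7*4 + 1, so a_1 = 7.
  4 = 4*1 + 0, so a_2 = 4.
so x = [3; 7, 4].
Convergents (p_i = a_i*p_{i-1} + p_{i-2}, q_i = a_i*q_{i-1} + q_{i-2} with p_{-2}=0, p_{-1}=1, q_{-2}=1, q_{-1}=0), until the denominator exceeds 28:
  i=0: a_0=3, p_0 = 3*1 + 0 = 3, q_0 = 3*0 + 1 = 1.
  i=1: a_1=7, p_1 = 7*3 + 1 = 22, q_1 = 7*1 + 0 = 7.
  i=2: a_2=4, p_2 = 4*22 + 3 = 91, q_2 = 4*7 + 1 = 29.
q_2 = 29 > 28, so the last convergent with denominator <= 28 is p_1/q_1 = 22/7.
The closest fraction with denominator <= 28 is either p_1/q_1 or the intermediate fraction (k*p_1 + p_0)/(k*q_1 + q_0) with the largest k >= 1 whose denominator stays <= 28; these approach x as k grows, and every other convergent or intermediate fraction in range is farther away.
Largest k: floor((28 - q_0)/q_1) = floor((28 - 1)/7) = 3.
That gives (3*22 + 3)/(3*7 + 1) = 69/22.
Compare the errors: |x - 22/7| = |91*7 - 22*29|/(29*7) = 1/203, and |x - 69/22| = |91*22 - 69*29|/(29*22) = 1/638.
Cross-multiplying, 1*203 = 203 < 638 = 1*638, so 1/638 is smaller: the intermediate fraction 69/22 is closer to x than 22/7.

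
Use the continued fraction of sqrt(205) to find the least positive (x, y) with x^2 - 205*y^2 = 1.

(x, y) = (39689, 2772)

First expand sqrt(205) as a continued fraction. With x_i = (sqrt(205) + m_i)/d_i and (m_0, d_0) = (0, 1): a_0 = floor(sqrt(205)) = 14, since 14^2 = 196 <= 205 < 225 = 15^2.
Iterate m_{i+1} = d_i*a_i - m_i, d_{i+1} = (205 - m_{i+1}^2)/d_i, a_{i+1} = floor((a_0 + m_{i+1})/d_{i+1}):
  m_1 = 1*14 - 0 = 14, d_1 = (205 - 14^2)/1 = 9/1 = 9, a_1 = floor((14 + 14)/9) = 3.
  m_2 = 9*3 - 14 = 13, d_2 = (205 - 13^2)/9 = 36/9 = 4, a_2 = floor((14 + 13)/4) = 6.
  m_3 = 4*6 - 13 = 11, d_3 = (205 - 11^2)/4 = 84/4 = 21, a_3 = floor((14 + 11)/21) = 1.
  m_4 = 21*1 - 11 = 10, d_4 = (205 - 10^2)/21 = 105/21 = 5, a_4 = floor((14 + 10)/5) = 4.
  m_5 = 5*4 - 10 = 10, d_5 = (205 - 10^2)/5 = 105/5 = 21, a_5 = floor((14 + 10)/21) = 1.
  m_6 = 21*1 - 10 = 11, d_6 = (205 - 11^2)/21 = 84/21 = 4, a_6 = floor((14 + 11)/4) = 6.
  m_7 = 4*6 - 11 = 13, d_7 = (205 - 13^2)/4 = 36/4 = 9, a_7 = floor((14 + 13)/9) = 3.
  m_8 = 9*3 - 13 = 14, d_8 = (205 - 14^2)/9 = 9/9 = 1, a_8 = floor((14 + 14)/1) = 28.
  m_9 = 1*28 - 14 = 14, d_9 = (205 - 14^2)/1 = 9/1 = 9: (m_9, d_9) = (m_1, d_1) = (14, 9), so from here the quotients repeat a_1, ..., a_8; the period length is 8.
So sqrt(205) = [14; (3, 6, 1, 4, 1, 6, 3, 28)] with period length k = 8.
k is even, so the fundamental solution of x^2 - 205y^2 = 1 is (p_{k-1}, q_{k-1}) = (p_7, q_7); compute convergents through index 7.
Convergents (p_i = a_i*p_{i-1} + p_{i-2}, q_i = a_i*q_{i-1} + q_{i-2} with p_{-2}=0, p_{-1}=1, q_{-2}=1, q_{-1}=0):
  i=0: a_0=14, p_0 = 14*1 + 0 = 14, q_0 = 14*0 + 1 = 1.
  i=1: a_1=3, p_1 = 3*14 + 1 = 43, q_1 = 3*1 + 0 = 3.
  i=2: a_2=6, p_2 = 6*43 + 14 = 272, q_2 = 6*3 + 1 = 19.
  i=3: a_3=1, p_3 = 1*272 + 43 = 315, q_3 = 1*19 + 3 = 22.
  i=4: a_4=4, p_4 = 4*315 + 272 = 1532, q_4 = 4*22 + 19 = 107.
  i=5: a_5=1, p_5 = 1*1532 + 315 = 1847, q_5 = 1*107 + 22 = 129.
  i=6: a_6=6, p_6 = 6*1847 + 1532 = 12614, q_6 = 6*129 + 107 = 881.
  i=7: a_7=3, p_7 = 3*12614 + 1847 = 39689, q_7 = 3*881 + 129 = 2772.
Check: 39689^2 - 205*2772^2 = 1575216721 - 1575216720 = 1, so (x, y) = (39689, 2772) solves the equation, and by the theorem it is the least positive solution.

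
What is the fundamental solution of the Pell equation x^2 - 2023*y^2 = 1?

(x, y) = (2024, 45)

First expand sqrt(2023) as a continued fraction. With x_i = (sqrt(2023) + m_i)/d_i and (m_0, d_0) = (0, 1): a_0 = floor(sqrt(2023)) = 44, since 44^2 = 1936 <= 2023 < 2025 = 45^2.
Iterate m_{i+1} = d_i*a_i - m_i, d_{i+1} = (2023 - m_{i+1}^2)/d_i, a_{i+1} = floor((a_0 + m_{i+1})/d_{i+1}):
  m_1 = 1*44 - 0 = 44, d_1 = (2023 - 44^2)/1 = 87/1 = 87, a_1 = floor((44 + 44)/87) = 1.
  m_2 = 87*1 - 44 = 43, d_2 = (2023 - 43^2)/87 = 174/87 = 2, a_2 = floor((44 + 43)/2) = 43.
  m_3 = 2*43 - 43 = 43, d_3 = (2023 - 43^2)/2 = 174/2 = 87, a_3 = floor((44 + 43)/87) = 1.
  m_4 = 87*1 - 43 = 44, d_4 = (2023 - 44^2)/87 = 87/87 = 1, a_4 = floor((44 + 44)/1) = 88.
  m_5 = 1*88 - 44 = 44, d_5 = (2023 - 44^2)/1 = 87/1 = 87: (m_5, d_5) = (m_1, d_1) = (44, 87), so from here the quotients repeat a_1, ..., a_4; the period length is 4.
So sqrt(2023) = [44; (1, 43, 1, 88)] with period length k = 4.
k is even, so the fundamental solution of x^2 - 2023y^2 = 1 is (p_{k-1}, q_{k-1}) = (p_3, q_3); compute convergents through index 3.
Convergents (p_i = a_i*p_{i-1} + p_{i-2}, q_i = a_i*q_{i-1} + q_{i-2} with p_{-2}=0, p_{-1}=1, q_{-2}=1, q_{-1}=0):
  i=0: a_0=44, p_0 = 44*1 + 0 = 44, q_0 = 44*0 + 1 = 1.
  i=1: a_1=1, p_1 = 1*44 + 1 = 45, q_1 = 1*1 + 0 = 1.
  i=2: a_2=43, p_2 = 43*45 + 44 = 1979, q_2 = 43*1 + 1 = 44.
  i=3: a_3=1, p_3 = 1*1979 + 45 = 2024, q_3 = 1*44 + 1 = 45.
Check: 2024^2 - 2023*45^2 = 4096576 - 4096575 = 1, so (x, y) = (2024, 45) solves the equation, and by the theorem it is the least positive solution.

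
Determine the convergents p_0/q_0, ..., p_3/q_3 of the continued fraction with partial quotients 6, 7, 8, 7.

Using the convergent recurrence p_i = a_i*p_{i-1} + p_{i-2}, q_i = a_i*q_{i-1} + q_{i-2} with p_{-2}=0, p_{-1}=1, q_{-2}=1, q_{-1}=0:
  i=0: a_0=6, p_0 = 6*1 + 0 = 6, q_0 = 6*0 + 1 = 1.
  i=1: a_1=7, p_1 = 7*6 + 1 = 43, q_1 = 7*1 + 0 = 7.
  i=2: a_2=8, p_2 = 8*43 + 6 = 350, q_2 = 8*7 + 1 = 57.
  i=3: a_3=7, p_3 = 7*350 + 43 = 2493, q_3 = 7*57 + 7 = 406.

6/1, 43/7, 350/57, 2493/406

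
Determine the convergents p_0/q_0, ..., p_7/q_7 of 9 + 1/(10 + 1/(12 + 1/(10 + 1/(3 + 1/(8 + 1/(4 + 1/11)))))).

9/1, 91/10, 1101/121, 11101/1220, 34404/3781, 286333/31468, 1179736/129653, 13263429/1457651

Using the convergent recurrence p_i = a_i*p_{i-1} + p_{i-2}, q_i = a_i*q_{i-1} + q_{i-2} with p_{-2}=0, p_{-1}=1, q_{-2}=1, q_{-1}=0:
  i=0: a_0=9, p_0 = 9*1 + 0 = 9, q_0 = 9*0 + 1 = 1.
  i=1: a_1=10, p_1 = 10*9 + 1 = 91, q_1 = 10*1 + 0 = 10.
  i=2: a_2=12, p_2 = 12*91 + 9 = 1101, q_2 = 12*10 + 1 = 121.
  i=3: a_3=10, p_3 = 10*1101 + 91 = 11101, q_3 = 10*121 + 10 = 1220.
  i=4: a_4=3, p_4 = 3*11101 + 1101 = 34404, q_4 = 3*1220 + 121 = 3781.
  i=5: a_5=8, p_5 = 8*34404 + 11101 = 286333, q_5 = 8*3781 + 1220 = 31468.
  i=6: a_6=4, p_6 = 4*286333 + 34404 = 1179736, q_6 = 4*31468 + 3781 = 129653.
  i=7: a_7=11, p_7 = 11*1179736 + 286333 = 13263429, q_7 = 11*129653 + 31468 = 1457651.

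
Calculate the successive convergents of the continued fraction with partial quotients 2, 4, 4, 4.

2/1, 9/4, 38/17, 161/72

Using the convergent recurrence p_i = a_i*p_{i-1} + p_{i-2}, q_i = a_i*q_{i-1} + q_{i-2} with p_{-2}=0, p_{-1}=1, q_{-2}=1, q_{-1}=0:
  i=0: a_0=2, p_0 = 2*1 + 0 = 2, q_0 = 2*0 + 1 = 1.
  i=1: a_1=4, p_1 = 4*2 + 1 = 9, q_1 = 4*1 + 0 = 4.
  i=2: a_2=4, p_2 = 4*9 + 2 = 38, q_2 = 4*4 + 1 = 17.
  i=3: a_3=4, p_3 = 4*38 + 9 = 161, q_3 = 4*17 + 4 = 72.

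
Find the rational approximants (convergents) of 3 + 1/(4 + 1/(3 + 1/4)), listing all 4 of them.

Using the convergent recurrence p_i = a_i*p_{i-1} + p_{i-2}, q_i = a_i*q_{i-1} + q_{i-2} with p_{-2}=0, p_{-1}=1, q_{-2}=1, q_{-1}=0:
  i=0: a_0=3, p_0 = 3*1 + 0 = 3, q_0 = 3*0 + 1 = 1.
  i=1: a_1=4, p_1 = 4*3 + 1 = 13, q_1 = 4*1 + 0 = 4.
  i=2: a_2=3, p_2 = 3*13 + 3 = 42, q_2 = 3*4 + 1 = 13.
  i=3: a_3=4, p_3 = 4*42 + 13 = 181, q_3 = 4*13 + 4 = 56.

3/1, 13/4, 42/13, 181/56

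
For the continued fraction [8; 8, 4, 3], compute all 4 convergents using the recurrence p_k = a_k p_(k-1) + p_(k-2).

8/1, 65/8, 268/33, 869/107

Using the convergent recurrence p_i = a_i*p_{i-1} + p_{i-2}, q_i = a_i*q_{i-1} + q_{i-2} with p_{-2}=0, p_{-1}=1, q_{-2}=1, q_{-1}=0:
  i=0: a_0=8, p_0 = 8*1 + 0 = 8, q_0 = 8*0 + 1 = 1.
  i=1: a_1=8, p_1 = 8*8 + 1 = 65, q_1 = 8*1 + 0 = 8.
  i=2: a_2=4, p_2 = 4*65 + 8 = 268, q_2 = 4*8 + 1 = 33.
  i=3: a_3=3, p_3 = 3*268 + 65 = 869, q_3 = 3*33 + 8 = 107.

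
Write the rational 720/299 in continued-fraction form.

Run the Euclidean algorithm on 720 and 299; the successive quotients are the partial quotients a_0, a_1, ... (each step inverts the fractional part left over by the previous one):
  720 = 2*299 + 122, so a_0 = 2.
  299 = 2*122 + 55, so a_1 = 2.
  122 = 2*55 + 12, so a_2 = 2.
  55 = 4*12 + 7, so a_3 = 4.
  12 = 1*7 + 5, so a_4 = 1.
  7 = 1*5 + 2, so a_5 = 1.
  5 = 2*2 + 1, so a_6 = 2.
  2 = 2*1 + 0, so a_7 = 2.
The remainder reaches 0 after 8 divisions, so the expansion has 8 partial quotients, read off in order.

[2; 2, 2, 4, 1, 1, 2, 2]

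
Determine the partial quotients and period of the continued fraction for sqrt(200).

[14; (7, 28)]

Write x_i = (sqrt(200) + m_i)/d_i with (m_0, d_0) = (0, 1). a_0 = floor(sqrt(200)) = 14, since 14^2 = 196 <= 200 < 225 = 15^2.
Iterate m_{i+1} = d_i*a_i - m_i, d_{i+1} = (200 - m_{i+1}^2)/d_i, a_{i+1} = floor((a_0 + m_{i+1})/d_{i+1}):
  m_1 = 1*14 - 0 = 14, d_1 = (200 - 14^2)/1 = 4/1 = 4, a_1 = floor((14 + 14)/4) = 7.
  m_2 = 4*7 - 14 = 14, d_2 = (200 - 14^2)/4 = 4/4 = 1, a_2 = floor((14 + 14)/1) = 28.
  m_3 = 1*28 - 14 = 14, d_3 = (200 - 14^2)/1 = 4/1 = 4: (m_3, d_3) = (m_1, d_1) = (14, 4), so from here the quotients repeat a_1, a_2; the period length is 2.
Hence the expansion of sqrt(200) is a_0 = 14 followed by the repeating block 7, 28 (period 2).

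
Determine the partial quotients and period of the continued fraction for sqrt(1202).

Write x_i = (sqrt(1202) + m_i)/d_i with (m_0, d_0) = (0, 1). a_0 = floor(sqrt(1202)) = 34, since 34^2 = 1156 <= 1202 < 1225 = 35^2.
Iterate m_{i+1} = d_i*a_i - m_i, d_{i+1} = (1202 - m_{i+1}^2)/d_i, a_{i+1} = floor((a_0 + m_{i+1})/d_{i+1}):
  m_1 = 1*34 - 0 = 34, d_1 = (1202 - 34^2)/1 = 46/1 = 46, a_1 = floor((34 + 34)/46) = 1.
  m_2 = 46*1 - 34 = 12, d_2 = (1202 - 12^2)/46 = 1058/46 = 23, a_2 = floor((34 + 12)/23) = 2.
  m_3 = 23*2 - 12 = 34, d_3 = (1202 - 34^2)/23 = 46/23 = 2, a_3 = floor((34 + 34)/2) = 34.
  m_4 = 2*34 - 34 = 34, d_4 = (1202 - 34^2)/2 = 46/2 = 23, a_4 = floor((34 + 34)/23) = 2.
  m_5 = 23*2 - 34 = 12, d_5 = (1202 - 12^2)/23 = 1058/23 = 46, a_5 = floor((34 + 12)/46) = 1.
  m_6 = 46*1 - 12 = 34, d_6 = (1202 - 34^2)/46 = 46/46 = 1, a_6 = floor((34 + 34)/1) = 68.
  m_7 = 1*68 - 34 = 34, d_7 = (1202 - 34^2)/1 = 46/1 = 46: (m_7, d_7) = (m_1, d_1) = (34, 46), so from here the quotients repeat a_1, ..., a_6; the period length is 6.
Hence the expansion of sqrt(1202) is a_0 = 34 followed by the repeating block 1, 2, 34, 2, 1, 68 (period 6).

[34; (1, 2, 34, 2, 1, 68)]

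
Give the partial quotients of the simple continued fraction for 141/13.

Run the Euclidean algorithm on 141 and 13; the successive quotients are the partial quotients a_0, a_1, ... (each step inverts the fractional part left over by the previous one):
  141 = 10*13 + 11, so a_0 = 10.
  13 = 1*11 + 2, so a_1 = 1.
  11 = 5*2 + 1, so a_2 = 5.
  2 = 2*1 + 0, so a_3 = 2.
The remainder reaches 0 after 4 divisions, so the expansion has 4 partial quotients, read off in order.

[10; 1, 5, 2]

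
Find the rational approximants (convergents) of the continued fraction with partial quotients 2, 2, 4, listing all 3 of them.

Using the convergent recurrence p_i = a_i*p_{i-1} + p_{i-2}, q_i = a_i*q_{i-1} + q_{i-2} with p_{-2}=0, p_{-1}=1, q_{-2}=1, q_{-1}=0:
  i=0: a_0=2, p_0 = 2*1 + 0 = 2, q_0 = 2*0 + 1 = 1.
  i=1: a_1=2, p_1 = 2*2 + 1 = 5, q_1 = 2*1 + 0 = 2.
  i=2: a_2=4, p_2 = 4*5 + 2 = 22, q_2 = 4*2 + 1 = 9.

2/1, 5/2, 22/9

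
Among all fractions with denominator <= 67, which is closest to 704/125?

107/19

Expand x = 704/125 as a continued fraction with the Euclidean algorithm:
  704 = 5*125 + 79, so a_0 = 5.
  125 = 1*79 + 46, so a_1 = 1.
  79 = 1*46 + 33, so a_2 = 1.
  46 = 1*33 + 13, so a_3 = 1.
  33 = 2*13 + 7, so a_4 = 2.
  13 = 1*7 + 6, so a_5 = 1.
  7 = 1*6 + 1, so a_6 = 1.
  6 = 6*1 + 0, so a_7 = 6.
so x = [5; 1, 1, 1, 2, 1, 1, 6].
Convergents (p_i = a_i*p_{i-1} + p_{i-2}, q_i = a_i*q_{i-1} + q_{i-2} with p_{-2}=0, p_{-1}=1, q_{-2}=1, q_{-1}=0), until the denominator exceeds 67:
  i=0: a_0=5, p_0 = 5*1 + 0 = 5, q_0 = 5*0 + 1 = 1.
  i=1: a_1=1, p_1 = 1*5 + 1 = 6, q_1 = 1*1 + 0 = 1.
  i=2: a_2=1, p_2 = 1*6 + 5 = 11, q_2 = 1*1 + 1 = 2.
  i=3: a_3=1, p_3 = 1*11 + 6 = 17, q_3 = 1*2 + 1 = 3.
  i=4: a_4=2, p_4 = 2*17 + 11 = 45, q_4 = 2*3 + 2 = 8.
  i=5: a_5=1, p_5 = 1*45 + 17 = 62, q_5 = 1*8 + 3 = 11.
  i=6: a_6=1, p_6 = 1*62 + 45 = 107, q_6 = 1*11 + 8 = 19.
  i=7: a_7=6, p_7 = 6*107 + 62 = 704, q_7 = 6*19 + 11 = 125.
q_7 = 125 > 67, so the last convergent with denominator <= 67 is p_6/q_6 = 107/19.
The closest fraction with denominator <= 67 is either p_6/q_6 or the intermediate fraction (k*p_6 + p_5)/(k*q_6 + q_5) with the largest k >= 1 whose denominator stays <= 67; these approach x as k grows, and every other convergent or intermediate fraction in range is farther away.
Largest k: floor((67 - q_5)/q_6) = floor((67 - 11)/19) = 2.
That gives (2*107 + 62)/(2*19 + 11) = 276/49.
Compare the errors: |x - 107/19| = |704*19 - 107*125|/(125*19) = 1/2375, and |x - 276/49| = |704*49 - 276*125|/(125*49) = 4/6125.
Cross-multiplying, 1*6125 = 6125 < 9500 = 4*2375, so 1/2375 is smaller: the convergent 107/19 is closer to x than 276/49.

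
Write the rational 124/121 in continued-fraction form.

Run the Euclidean algorithm on 124 and 121; the successive quotients are the partial quotients a_0, a_1, ... (each step inverts the fractional part left over by the previous one):
  124 = 1*121 + 3, so a_0 = 1.
  121 = 40*3 + 1, so a_1 = 40.
  3 = 3*1 + 0, so a_2 = 3.
The remainder reaches 0 after 3 divisions, so the expansion has 3 partial quotients, read off in order.

[1; 40, 3]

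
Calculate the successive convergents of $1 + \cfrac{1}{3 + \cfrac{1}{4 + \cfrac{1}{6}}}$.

Using the convergent recurrence p_i = a_i*p_{i-1} + p_{i-2}, q_i = a_i*q_{i-1} + q_{i-2} with p_{-2}=0, p_{-1}=1, q_{-2}=1, q_{-1}=0:
  i=0: a_0=1, p_0 = 1*1 + 0 = 1, q_0 = 1*0 + 1 = 1.
  i=1: a_1=3, p_1 = 3*1 + 1 = 4, q_1 = 3*1 + 0 = 3.
  i=2: a_2=4, p_2 = 4*4 + 1 = 17, q_2 = 4*3 + 1 = 13.
  i=3: a_3=6, p_3 = 6*17 + 4 = 106, q_3 = 6*13 + 3 = 81.

1/1, 4/3, 17/13, 106/81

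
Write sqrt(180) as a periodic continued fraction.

Write x_i = (sqrt(180) + m_i)/d_i with (m_0, d_0) = (0, 1). a_0 = floor(sqrt(180)) = 13, since 13^2 = 169 <= 180 < 196 = 14^2.
Iterate m_{i+1} = d_i*a_i - m_i, d_{i+1} = (180 - m_{i+1}^2)/d_i, a_{i+1} = floor((a_0 + m_{i+1})/d_{i+1}):
  m_1 = 1*13 - 0 = 13, d_1 = (180 - 13^2)/1 = 11/1 = 11, a_1 = floor((13 + 13)/11) = 2.
  m_2 = 11*2 - 13 = 9, d_2 = (180 - 9^2)/11 = 99/11 = 9, a_2 = floor((13 + 9)/9) = 2.
  m_3 = 9*2 - 9 = 9, d_3 = (180 - 9^2)/9 = 99/9 = 11, a_3 = floor((13 + 9)/11) = 2.
  m_4 = 11*2 - 9 = 13, d_4 = (180 - 13^2)/11 = 11/11 = 1, a_4 = floor((13 + 13)/1) = 26.
  m_5 = 1*26 - 13 = 13, d_5 = (180 - 13^2)/1 = 11/1 = 11: (m_5, d_5) = (m_1, d_1) = (13, 11), so from here the quotients repeat a_1, ..., a_4; the period length is 4.
Hence the expansion of sqrt(180) is a_0 = 13 followed by the repeating block 2, 2, 2, 26 (period 4).

[13; (2, 2, 2, 26)]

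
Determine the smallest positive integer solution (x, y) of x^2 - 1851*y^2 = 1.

First expand sqrt(1851) as a continued fraction. With x_i = (sqrt(1851) + m_i)/d_i and (m_0, d_0) = (0, 1): a_0 = floor(sqrt(1851)) = 43, since 43^2 = 1849 <= 1851 < 1936 = 44^2.
Iterate m_{i+1} = d_i*a_i - m_i, d_{i+1} = (1851 - m_{i+1}^2)/d_i, a_{i+1} = floor((a_0 + m_{i+1})/d_{i+1}):
  m_1 = 1*43 - 0 = 43, d_1 = (1851 - 43^2)/1 = 2/1 = 2, a_1 = floor((43 + 43)/2) = 43.
  m_2 = 2*43 - 43 = 43, d_2 = (1851 - 43^2)/2 = 2/2 = 1, a_2 = floor((43 + 43)/1) = 86.
  m_3 = 1*86 - 43 = 43, d_3 = (1851 - 43^2)/1 = 2/1 = 2: (m_3, d_3) = (m_1, d_1) = (43, 2), so from here the quotients repeat a_1, a_2; the period length is 2.
So sqrt(1851) = [43; (43, 86)] with period length k = 2.
k is even, so the fundamental solution of x^2 - 1851y^2 = 1 is (p_{k-1}, q_{k-1}) = (p_1, q_1); compute convergents through index 1.
Convergents (p_i = a_i*p_{i-1} + p_{i-2}, q_i = a_i*q_{i-1} + q_{i-2} with p_{-2}=0, p_{-1}=1, q_{-2}=1, q_{-1}=0):
  i=0: a_0=43, p_0 = 43*1 + 0 = 43, q_0 = 43*0 + 1 = 1.
  i=1: a_1=43, p_1 = 43*43 + 1 = 1850, q_1 = 43*1 + 0 = 43.
Check: 1850^2 - 1851*43^2 = 3422500 - 3422499 = 1, so (x, y) = (1850, 43) solves the equation, and by the theorem it is the least positive solution.

(x, y) = (1850, 43)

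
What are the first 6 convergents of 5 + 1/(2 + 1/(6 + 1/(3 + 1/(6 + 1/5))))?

Using the convergent recurrence p_i = a_i*p_{i-1} + p_{i-2}, q_i = a_i*q_{i-1} + q_{i-2} with p_{-2}=0, p_{-1}=1, q_{-2}=1, q_{-1}=0:
  i=0: a_0=5, p_0 = 5*1 + 0 = 5, q_0 = 5*0 + 1 = 1.
  i=1: a_1=2, p_1 = 2*5 + 1 = 11, q_1 = 2*1 + 0 = 2.
  i=2: a_2=6, p_2 = 6*11 + 5 = 71, q_2 = 6*2 + 1 = 13.
  i=3: a_3=3, p_3 = 3*71 + 11 = 224, q_3 = 3*13 + 2 = 41.
  i=4: a_4=6, p_4 = 6*224 + 71 = 1415, q_4 = 6*41 + 13 = 259.
  i=5: a_5=5, p_5 = 5*1415 + 224 = 7299, q_5 = 5*259 + 41 = 1336.

5/1, 11/2, 71/13, 224/41, 1415/259, 7299/1336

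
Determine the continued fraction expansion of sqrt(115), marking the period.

[10; (1, 2, 1, 1, 1, 1, 1, 2, 1, 20)]

Write x_i = (sqrt(115) + m_i)/d_i with (m_0, d_0) = (0, 1). a_0 = floor(sqrt(115)) = 10, since 10^2 = 100 <= 115 < 121 = 11^2.
Iterate m_{i+1} = d_i*a_i - m_i, d_{i+1} = (115 - m_{i+1}^2)/d_i, a_{i+1} = floor((a_0 + m_{i+1})/d_{i+1}):
  m_1 = 1*10 - 0 = 10, d_1 = (115 - 10^2)/1 = 15/1 = 15, a_1 = floor((10 + 10)/15) = 1.
  m_2 = 15*1 - 10 = 5, d_2 = (115 - 5^2)/15 = 90/15 = 6, a_2 = floor((10 + 5)/6) = 2.
  m_3 = 6*2 - 5 = 7, d_3 = (115 - 7^2)/6 = 66/6 = 11, a_3 = floor((10 + 7)/11) = 1.
  m_4 = 11*1 - 7 = 4, d_4 = (115 - 4^2)/11 = 99/11 = 9, a_4 = floor((10 + 4)/9) = 1.
  m_5 = 9*1 - 4 = 5, d_5 = (115 - 5^2)/9 = 90/9 = 10, a_5 = floor((10 + 5)/10) = 1.
  m_6 = 10*1 - 5 = 5, d_6 = (115 - 5^2)/10 = 90/10 = 9, a_6 = floor((10 + 5)/9) = 1.
  m_7 = 9*1 - 5 = 4, d_7 = (115 - 4^2)/9 = 99/9 = 11, a_7 = floor((10 + 4)/11) = 1.
  m_8 = 11*1 - 4 = 7, d_8 = (115 - 7^2)/11 = 66/11 = 6, a_8 = floor((10 + 7)/6) = 2.
  m_9 = 6*2 - 7 = 5, d_9 = (115 - 5^2)/6 = 90/6 = 15, a_9 = floor((10 + 5)/15) = 1.
  m_10 = 15*1 - 5 = 10, d_10 = (115 - 10^2)/15 = 15/15 = 1, a_10 = floor((10 + 10)/1) = 20.
  m_11 = 1*20 - 10 = 10, d_11 = (115 - 10^2)/1 = 15/1 = 15: (m_11, d_11) = (m_1, d_1) = (10, 15), so from here the quotients repeat a_1, ..., a_10; the period length is 10.
Hence the expansion of sqrt(115) is a_0 = 10 followed by the repeating block 1, 2, 1, 1, 1, 1, 1, 2, 1, 20 (period 10).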